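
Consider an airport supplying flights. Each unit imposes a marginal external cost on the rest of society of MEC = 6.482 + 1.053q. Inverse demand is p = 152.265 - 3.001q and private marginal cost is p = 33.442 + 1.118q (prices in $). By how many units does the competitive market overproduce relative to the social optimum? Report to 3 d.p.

7.127 units

Market equilibrium (private): 33.442 + 1.118q = 152.265 - 3.001q → q_m = 28.8475.
Social marginal cost = private MC + MEC = 39.924 + 2.171q.
Set SMC = demand: 39.924 + 2.171q = 152.265 - 3.001q → q* = 21.7210.
Gap = |28.8475 − 21.7210| = 7.1265.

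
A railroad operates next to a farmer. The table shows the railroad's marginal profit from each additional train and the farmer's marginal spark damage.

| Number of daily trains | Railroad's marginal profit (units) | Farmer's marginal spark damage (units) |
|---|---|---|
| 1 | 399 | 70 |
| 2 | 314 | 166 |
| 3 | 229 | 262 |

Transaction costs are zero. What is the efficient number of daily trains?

2

Bargaining reaches the level where marginal profit last exceeds marginal spark damage.
That holds through level 2 (314 ≥ 166) but not at 3 (229 < 262).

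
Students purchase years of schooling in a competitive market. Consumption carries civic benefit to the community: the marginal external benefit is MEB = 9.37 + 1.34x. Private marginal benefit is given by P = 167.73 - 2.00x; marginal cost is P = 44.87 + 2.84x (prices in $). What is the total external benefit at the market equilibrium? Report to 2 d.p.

Market equilibrium (private): 44.87 + 2.84x = 167.73 - 2.00x → x_m = 25.3843.
Total external benefit = ∫₀^{x_m} (9.37 + 1.34x) dx = 9.37×25.3843 + ½×1.34×25.3843² = 669.5739.

$669.57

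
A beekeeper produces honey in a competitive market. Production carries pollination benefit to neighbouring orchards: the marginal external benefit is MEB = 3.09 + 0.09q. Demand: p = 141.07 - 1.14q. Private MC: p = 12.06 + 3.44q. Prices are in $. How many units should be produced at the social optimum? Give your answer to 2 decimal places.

Social marginal cost = private MC − MEB = 8.97 + 3.35q.
Set SMC = demand: 8.97 + 3.35q = 141.07 - 1.14q → q* = 29.4209.

q* = 29.42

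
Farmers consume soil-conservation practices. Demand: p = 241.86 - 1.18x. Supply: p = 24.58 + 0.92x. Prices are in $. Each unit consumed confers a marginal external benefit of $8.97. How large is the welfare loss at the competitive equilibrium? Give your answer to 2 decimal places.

DWL = $19.16

Market equilibrium (private): 24.58 + 0.92x = 241.86 - 1.18x → x_m = 103.4667.
Social marginal benefit = demand + MEB = 250.83 - 1.18x.
Set SMB = MC: 250.83 - 1.18x = 24.58 + 0.92x → x* = 107.7381.
The loss is the area between SMB and MC from x* to x_m; with linear curves that's a triangle of height MEB(x_m).
DWL = ½ × 4.2714 × 8.9700 = 19.1572.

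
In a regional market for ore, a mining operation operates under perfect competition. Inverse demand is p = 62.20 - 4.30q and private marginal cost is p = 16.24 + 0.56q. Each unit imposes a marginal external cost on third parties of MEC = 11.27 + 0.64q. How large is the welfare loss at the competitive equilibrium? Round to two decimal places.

DWL = 27.28

Market equilibrium (private): 16.24 + 0.56q = 62.20 - 4.30q → q_m = 9.4568.
Social marginal cost = private MC + MEC = 27.51 + 1.20q.
Set SMC = demand: 27.51 + 1.20q = 62.20 - 4.30q → q* = 6.3073.
The welfare-loss triangle has base |q_m − q*| and height MEC(q_m) (the vertical gap between SMC and demand is zero at q* and MEC at q_m).
DWL = ½ × 3.1495 × 17.3223 = 27.2783.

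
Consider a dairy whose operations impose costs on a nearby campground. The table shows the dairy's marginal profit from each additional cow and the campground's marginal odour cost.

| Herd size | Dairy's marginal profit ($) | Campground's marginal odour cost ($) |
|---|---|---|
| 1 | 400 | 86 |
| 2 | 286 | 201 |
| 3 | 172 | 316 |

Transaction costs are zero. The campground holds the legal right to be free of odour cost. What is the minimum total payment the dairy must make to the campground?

Efficient level: marginal profit ≥ marginal odour cost through level 2, so k* = 2.
With the campground holding the right, the dairy must at least compensate total damage at k*: 86 + 201 = 287.

$287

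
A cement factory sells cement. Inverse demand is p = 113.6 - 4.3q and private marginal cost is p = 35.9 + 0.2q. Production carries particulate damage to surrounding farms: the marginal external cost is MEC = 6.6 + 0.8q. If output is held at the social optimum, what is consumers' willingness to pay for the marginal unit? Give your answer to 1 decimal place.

Social marginal cost = private MC + MEC = 42.5 + q.
Set SMC = demand: 42.5 + q = 113.6 - 4.3q → q* = 13.4151.
Consumer price on the demand curve at q*: 113.6 − 4.3×13.4151 = 55.9151.

P = 55.9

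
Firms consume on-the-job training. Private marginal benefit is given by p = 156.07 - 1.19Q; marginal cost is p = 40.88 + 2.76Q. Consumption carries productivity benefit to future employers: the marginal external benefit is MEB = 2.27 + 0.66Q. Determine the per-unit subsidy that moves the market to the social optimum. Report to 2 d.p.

Social marginal benefit = demand + MEB = 158.34 - 0.53Q.
Set SMB = MC: 158.34 - 0.53Q = 40.88 + 2.76Q → Q* = 35.7021.
The Pigouvian subsidy equals MEB at Q*: 2.27 + 0.66×35.7021 = 25.8334.

subsidy = 25.83 per unit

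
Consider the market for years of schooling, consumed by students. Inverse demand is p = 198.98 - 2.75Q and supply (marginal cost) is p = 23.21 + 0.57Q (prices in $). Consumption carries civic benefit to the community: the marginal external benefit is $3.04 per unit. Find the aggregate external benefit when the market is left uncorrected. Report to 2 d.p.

$160.95

Market equilibrium (private): 23.21 + 0.57Q = 198.98 - 2.75Q → Q_m = 52.9428.
Total external benefit = MEB × Q_m = 3.04 × 52.9428 = 160.9461.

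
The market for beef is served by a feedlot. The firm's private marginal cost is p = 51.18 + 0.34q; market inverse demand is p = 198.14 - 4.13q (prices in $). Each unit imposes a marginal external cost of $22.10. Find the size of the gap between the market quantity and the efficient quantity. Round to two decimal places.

Market equilibrium (private): 51.18 + 0.34q = 198.14 - 4.13q → q_m = 32.8770.
Social marginal cost = private MC + MEC = 73.28 + 0.34q.
Set SMC = demand: 73.28 + 0.34q = 198.14 - 4.13q → q* = 27.9329.
Gap = |32.8770 − 27.9329| = 4.9441.

4.94 units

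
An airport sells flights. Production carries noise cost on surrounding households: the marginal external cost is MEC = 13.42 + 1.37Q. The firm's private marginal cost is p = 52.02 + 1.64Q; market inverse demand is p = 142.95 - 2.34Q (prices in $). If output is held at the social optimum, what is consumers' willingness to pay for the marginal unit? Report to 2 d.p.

Social marginal cost = private MC + MEC = 65.44 + 3.01Q.
Set SMC = demand: 65.44 + 3.01Q = 142.95 - 2.34Q → Q* = 14.4879.
Consumer price on the demand curve at Q*: 142.95 − 2.34×14.4879 = 109.0483.

P = $109.05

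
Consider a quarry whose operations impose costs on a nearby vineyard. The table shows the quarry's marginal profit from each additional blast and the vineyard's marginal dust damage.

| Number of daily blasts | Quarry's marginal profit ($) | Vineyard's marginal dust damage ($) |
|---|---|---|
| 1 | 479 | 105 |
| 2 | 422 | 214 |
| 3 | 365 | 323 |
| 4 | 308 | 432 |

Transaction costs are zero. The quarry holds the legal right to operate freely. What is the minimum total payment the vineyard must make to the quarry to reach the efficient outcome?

Left alone the quarry would choose level 4 (marginal profit stays positive).
Efficient level: k* = 3 (marginal profit ≥ marginal dust damage through 3).
The vineyard must at least cover the quarry's forgone profit from cutting 4→3: 308 = 308.

$308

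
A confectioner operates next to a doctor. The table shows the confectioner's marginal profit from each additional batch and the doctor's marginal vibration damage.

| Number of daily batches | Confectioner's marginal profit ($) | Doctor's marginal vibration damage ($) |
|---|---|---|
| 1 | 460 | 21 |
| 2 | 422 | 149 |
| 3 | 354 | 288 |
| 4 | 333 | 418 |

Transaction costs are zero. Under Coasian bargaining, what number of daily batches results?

3

Bargaining reaches the level where marginal profit last exceeds marginal vibration damage.
That holds through level 3 (354 ≥ 288) but not at 4 (333 < 418).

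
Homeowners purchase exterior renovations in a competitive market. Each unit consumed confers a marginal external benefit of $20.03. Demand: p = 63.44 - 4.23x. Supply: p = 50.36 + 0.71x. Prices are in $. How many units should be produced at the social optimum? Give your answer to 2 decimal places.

Social marginal benefit = demand + MEB = 83.47 - 4.23x.
Set SMB = MC: 83.47 - 4.23x = 50.36 + 0.71x → x* = 6.7024.

x* = 6.70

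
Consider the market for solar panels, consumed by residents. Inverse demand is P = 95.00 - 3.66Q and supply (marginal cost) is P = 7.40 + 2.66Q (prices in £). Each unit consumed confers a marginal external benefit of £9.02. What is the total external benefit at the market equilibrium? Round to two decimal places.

Market equilibrium (private): 7.40 + 2.66Q = 95.00 - 3.66Q → Q_m = 13.8608.
Total external benefit = MEB × Q_m = 9.02 × 13.8608 = 125.0244.

£125.02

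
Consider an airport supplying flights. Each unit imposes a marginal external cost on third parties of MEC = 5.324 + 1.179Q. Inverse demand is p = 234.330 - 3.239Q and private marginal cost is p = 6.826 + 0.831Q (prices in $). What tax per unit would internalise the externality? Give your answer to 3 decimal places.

tax = $55.229 per unit

Social marginal cost = private MC + MEC = 12.150 + 2.010Q.
Set SMC = demand: 12.150 + 2.010Q = 234.330 - 3.239Q → Q* = 42.3281.
The Pigouvian tax equals MEC at Q*: 5.324 + 1.179×42.3281 = 55.2288.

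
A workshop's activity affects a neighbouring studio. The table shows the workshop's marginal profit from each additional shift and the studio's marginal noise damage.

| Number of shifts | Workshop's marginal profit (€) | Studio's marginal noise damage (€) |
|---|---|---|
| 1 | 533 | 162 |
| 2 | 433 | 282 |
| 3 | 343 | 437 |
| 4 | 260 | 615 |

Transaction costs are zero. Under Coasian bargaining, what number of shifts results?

2

Bargaining reaches the level where marginal profit last exceeds marginal noise damage.
That holds through level 2 (433 ≥ 282) but not at 3 (343 < 437).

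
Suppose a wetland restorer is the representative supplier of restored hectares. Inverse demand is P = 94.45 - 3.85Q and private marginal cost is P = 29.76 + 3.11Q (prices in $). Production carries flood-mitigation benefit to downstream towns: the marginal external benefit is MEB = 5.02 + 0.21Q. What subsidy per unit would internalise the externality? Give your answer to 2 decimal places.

Social marginal cost = private MC − MEB = 24.74 + 2.90Q.
Set SMC = demand: 24.74 + 2.90Q = 94.45 - 3.85Q → Q* = 10.3274.
The Pigouvian subsidy equals MEB at Q*: 5.02 + 0.21×10.3274 = 7.1888.

subsidy = $7.19 per unit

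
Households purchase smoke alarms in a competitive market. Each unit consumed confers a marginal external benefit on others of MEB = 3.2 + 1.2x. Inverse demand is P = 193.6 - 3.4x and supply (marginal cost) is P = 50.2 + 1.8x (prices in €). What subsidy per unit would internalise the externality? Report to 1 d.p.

Social marginal benefit = demand + MEB = 196.8 - 2.2x.
Set SMB = MC: 196.8 - 2.2x = 50.2 + 1.8x → x* = 36.6500.
The Pigouvian subsidy equals MEB at x*: 3.2 + 1.2×36.6500 = 47.1800.

subsidy = €47.2 per unit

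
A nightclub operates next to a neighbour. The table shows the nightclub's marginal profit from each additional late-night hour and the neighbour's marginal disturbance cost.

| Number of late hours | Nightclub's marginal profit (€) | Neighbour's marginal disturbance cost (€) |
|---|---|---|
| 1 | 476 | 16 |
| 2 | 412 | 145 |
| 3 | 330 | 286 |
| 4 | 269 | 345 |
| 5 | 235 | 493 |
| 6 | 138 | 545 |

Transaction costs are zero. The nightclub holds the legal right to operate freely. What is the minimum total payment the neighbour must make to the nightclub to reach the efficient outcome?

€642

Left alone the nightclub would choose level 6 (marginal profit stays positive).
Efficient level: k* = 3 (marginal profit ≥ marginal disturbance cost through 3).
The neighbour must at least cover the nightclub's forgone profit from cutting 6→3: 269 + 235 + 138 = 642.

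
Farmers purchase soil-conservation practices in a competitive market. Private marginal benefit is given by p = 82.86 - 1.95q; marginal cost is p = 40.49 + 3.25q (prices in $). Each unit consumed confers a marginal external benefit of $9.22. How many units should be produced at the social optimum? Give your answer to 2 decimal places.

Social marginal benefit = demand + MEB = 92.08 - 1.95q.
Set SMB = MC: 92.08 - 1.95q = 40.49 + 3.25q → q* = 9.9212.

q* = 9.92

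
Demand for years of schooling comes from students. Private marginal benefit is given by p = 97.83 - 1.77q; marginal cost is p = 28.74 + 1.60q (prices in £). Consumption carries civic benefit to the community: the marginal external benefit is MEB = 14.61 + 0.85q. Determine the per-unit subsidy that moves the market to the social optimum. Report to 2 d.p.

subsidy = £42.84 per unit

Social marginal benefit = demand + MEB = 112.44 - 0.92q.
Set SMB = MC: 112.44 - 0.92q = 28.74 + 1.60q → q* = 33.2143.
The Pigouvian subsidy equals MEB at q*: 14.61 + 0.85×33.2143 = 42.8422.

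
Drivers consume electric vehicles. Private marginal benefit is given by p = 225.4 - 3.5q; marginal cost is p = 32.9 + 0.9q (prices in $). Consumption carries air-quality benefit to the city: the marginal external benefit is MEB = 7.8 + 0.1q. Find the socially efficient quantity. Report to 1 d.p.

Social marginal benefit = demand + MEB = 233.2 - 3.4q.
Set SMB = MC: 233.2 - 3.4q = 32.9 + 0.9q → q* = 46.5814.

q* = 46.6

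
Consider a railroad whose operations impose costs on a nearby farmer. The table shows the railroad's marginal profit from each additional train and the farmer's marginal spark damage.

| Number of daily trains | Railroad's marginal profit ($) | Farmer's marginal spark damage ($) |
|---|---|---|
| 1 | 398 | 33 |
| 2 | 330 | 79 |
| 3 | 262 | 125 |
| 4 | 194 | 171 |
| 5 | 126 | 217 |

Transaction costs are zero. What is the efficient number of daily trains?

4

Bargaining reaches the level where marginal profit last exceeds marginal spark damage.
That holds through level 4 (194 ≥ 171) but not at 5 (126 < 217).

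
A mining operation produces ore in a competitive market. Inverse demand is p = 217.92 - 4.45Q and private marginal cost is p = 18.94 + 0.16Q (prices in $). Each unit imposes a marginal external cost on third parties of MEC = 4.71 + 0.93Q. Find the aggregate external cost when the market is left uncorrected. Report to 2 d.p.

$1069.60

Market equilibrium (private): 18.94 + 0.16Q = 217.92 - 4.45Q → Q_m = 43.1627.
Total external cost = ∫₀^{Q_m} (4.71 + 0.93Q) dQ = 4.71×43.1627 + ½×0.93×43.1627² = 1069.6000.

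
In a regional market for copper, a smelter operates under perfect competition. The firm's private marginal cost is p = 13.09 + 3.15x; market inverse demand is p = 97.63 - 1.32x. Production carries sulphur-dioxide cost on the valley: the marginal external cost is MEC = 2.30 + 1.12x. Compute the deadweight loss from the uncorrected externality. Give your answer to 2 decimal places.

Market equilibrium (private): 13.09 + 3.15x = 97.63 - 1.32x → x_m = 18.9128.
Social marginal cost = private MC + MEC = 15.39 + 4.27x.
Set SMC = demand: 15.39 + 4.27x = 97.63 - 1.32x → x* = 14.7120.
The welfare-loss triangle has base |x_m − x*| and height MEC(x_m) (the vertical gap between SMC and demand is zero at x* and MEC at x_m).
DWL = ½ × 4.2008 × 23.4823 = 49.3222.

DWL = 49.32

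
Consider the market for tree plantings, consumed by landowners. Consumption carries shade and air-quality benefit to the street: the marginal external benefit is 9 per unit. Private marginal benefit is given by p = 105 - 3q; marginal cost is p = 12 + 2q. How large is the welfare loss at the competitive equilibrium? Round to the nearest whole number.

DWL = 8

Market equilibrium (private): 12 + 2q = 105 - 3q → q_m = 18.6000.
Social marginal benefit = demand + MEB = 114 - 3q.
Set SMB = MC: 114 - 3q = 12 + 2q → q* = 20.4000.
The loss is the area between SMB and MC from q* to q_m; with linear curves that's a triangle of height MEB(q_m).
DWL = ½ × 1.8000 × 9.0000 = 8.1000.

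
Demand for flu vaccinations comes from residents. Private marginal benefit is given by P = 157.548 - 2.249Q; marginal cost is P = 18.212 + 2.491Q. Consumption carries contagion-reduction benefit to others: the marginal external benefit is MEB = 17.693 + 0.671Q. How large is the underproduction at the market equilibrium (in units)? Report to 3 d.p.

Market equilibrium (private): 18.212 + 2.491Q = 157.548 - 2.249Q → Q_m = 29.3958.
Social marginal benefit = demand + MEB = 175.241 - 1.578Q.
Set SMB = MC: 175.241 - 1.578Q = 18.212 + 2.491Q → Q* = 38.5915.
Gap = |29.3958 − 38.5915| = 9.1957.

9.196 units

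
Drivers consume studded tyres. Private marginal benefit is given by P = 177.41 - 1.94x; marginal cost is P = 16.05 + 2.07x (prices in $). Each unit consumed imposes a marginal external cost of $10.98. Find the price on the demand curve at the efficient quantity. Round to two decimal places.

Social marginal benefit = demand − MEC = 166.43 - 1.94x.
Set SMB = MC: 166.43 - 1.94x = 16.05 + 2.07x → x* = 37.5012.
Consumer price on the demand curve at x*: 177.41 − 1.94×37.5012 = 104.6577.

P = $104.66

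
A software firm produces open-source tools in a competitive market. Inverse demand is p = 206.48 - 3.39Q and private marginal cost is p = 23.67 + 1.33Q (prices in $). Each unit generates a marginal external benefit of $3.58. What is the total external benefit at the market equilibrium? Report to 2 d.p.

Market equilibrium (private): 23.67 + 1.33Q = 206.48 - 3.39Q → Q_m = 38.7309.
Total external benefit = MEB × Q_m = 3.58 × 38.7309 = 138.6566.

$138.66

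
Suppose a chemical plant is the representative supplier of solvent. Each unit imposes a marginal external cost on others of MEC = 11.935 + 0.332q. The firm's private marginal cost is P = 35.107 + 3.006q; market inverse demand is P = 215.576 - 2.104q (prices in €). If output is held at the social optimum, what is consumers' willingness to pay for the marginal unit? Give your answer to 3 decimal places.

P = €150.417

Social marginal cost = private MC + MEC = 47.042 + 3.338q.
Set SMC = demand: 47.042 + 3.338q = 215.576 - 2.104q → q* = 30.9691.
Consumer price on the demand curve at q*: 215.576 − 2.104×30.9691 = 150.4170.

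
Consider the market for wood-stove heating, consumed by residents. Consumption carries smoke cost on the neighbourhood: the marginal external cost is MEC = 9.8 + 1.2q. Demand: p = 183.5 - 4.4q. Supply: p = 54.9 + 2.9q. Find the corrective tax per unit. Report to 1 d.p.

Social marginal benefit = demand − MEC = 173.7 - 5.6q.
Set SMB = MC: 173.7 - 5.6q = 54.9 + 2.9q → q* = 13.9765.
The Pigouvian tax equals MEC at q*: 9.8 + 1.2×13.9765 = 26.5718.

tax = 26.6 per unit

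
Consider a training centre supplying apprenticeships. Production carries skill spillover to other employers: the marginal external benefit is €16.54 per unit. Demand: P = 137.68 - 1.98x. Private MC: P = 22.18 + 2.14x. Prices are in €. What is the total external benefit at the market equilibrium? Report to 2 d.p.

€463.68

Market equilibrium (private): 22.18 + 2.14x = 137.68 - 1.98x → x_m = 28.0340.
Total external benefit = MEB × x_m = 16.54 × 28.0340 = 463.6824.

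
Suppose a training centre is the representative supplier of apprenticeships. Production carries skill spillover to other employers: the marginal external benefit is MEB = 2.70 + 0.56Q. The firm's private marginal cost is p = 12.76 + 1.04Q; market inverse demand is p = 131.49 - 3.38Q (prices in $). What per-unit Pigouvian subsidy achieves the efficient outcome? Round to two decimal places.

Social marginal cost = private MC − MEB = 10.06 + 0.48Q.
Set SMC = demand: 10.06 + 0.48Q = 131.49 - 3.38Q → Q* = 31.4585.
The Pigouvian subsidy equals MEB at Q*: 2.70 + 0.56×31.4585 = 20.3168.

subsidy = $20.32 per unit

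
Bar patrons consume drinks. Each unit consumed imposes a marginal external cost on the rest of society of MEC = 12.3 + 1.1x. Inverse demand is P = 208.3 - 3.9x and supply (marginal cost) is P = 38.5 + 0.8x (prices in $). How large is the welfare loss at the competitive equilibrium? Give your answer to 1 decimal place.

Market equilibrium (private): 38.5 + 0.8x = 208.3 - 3.9x → x_m = 36.1277.
Social marginal benefit = demand − MEC = 196.0 - 5.0x.
Set SMB = MC: 196.0 - 5.0x = 38.5 + 0.8x → x* = 27.1552.
Between x* and x_m the wedge MC − SMB runs linearly from 0 to MEC(x_m), so the loss is a triangle.
DWL = ½ × 8.9725 × 52.0404 = 233.4662.

DWL = $233.5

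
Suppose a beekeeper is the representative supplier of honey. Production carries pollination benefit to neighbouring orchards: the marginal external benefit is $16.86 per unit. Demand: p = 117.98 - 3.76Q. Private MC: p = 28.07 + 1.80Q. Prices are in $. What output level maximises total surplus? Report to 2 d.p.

Social marginal cost = private MC − MEB = 11.21 + 1.80Q.
Set SMC = demand: 11.21 + 1.80Q = 117.98 - 3.76Q → Q* = 19.2032.

Q* = 19.20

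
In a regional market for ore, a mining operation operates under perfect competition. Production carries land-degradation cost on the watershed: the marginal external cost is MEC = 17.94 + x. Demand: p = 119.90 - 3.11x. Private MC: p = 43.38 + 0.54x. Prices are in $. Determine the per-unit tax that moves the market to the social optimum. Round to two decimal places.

Social marginal cost = private MC + MEC = 61.32 + 1.54x.
Set SMC = demand: 61.32 + 1.54x = 119.90 - 3.11x → x* = 12.5978.
The Pigouvian tax equals MEC at x*: 17.94 + 1.00×12.5978 = 30.5378.

tax = $30.54 per unit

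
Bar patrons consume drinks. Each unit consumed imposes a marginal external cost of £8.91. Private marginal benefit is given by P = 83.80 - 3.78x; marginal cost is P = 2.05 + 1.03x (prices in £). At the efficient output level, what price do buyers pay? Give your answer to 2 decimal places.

P = £26.56

Social marginal benefit = demand − MEC = 74.89 - 3.78x.
Set SMB = MC: 74.89 - 3.78x = 2.05 + 1.03x → x* = 15.1435.
Consumer price on the demand curve at x*: 83.80 − 3.78×15.1435 = 26.5576.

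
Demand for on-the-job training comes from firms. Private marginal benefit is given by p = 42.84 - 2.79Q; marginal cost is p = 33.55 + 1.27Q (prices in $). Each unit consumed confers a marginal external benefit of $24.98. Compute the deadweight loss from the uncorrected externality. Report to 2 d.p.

Market equilibrium (private): 33.55 + 1.27Q = 42.84 - 2.79Q → Q_m = 2.2882.
Social marginal benefit = demand + MEB = 67.82 - 2.79Q.
Set SMB = MC: 67.82 - 2.79Q = 33.55 + 1.27Q → Q* = 8.4409.
The loss is the area between SMB and MC from Q* to Q_m; with linear curves that's a triangle of height MEB(Q_m).
DWL = ½ × 6.1527 × 24.9800 = 76.8472.

DWL = $76.85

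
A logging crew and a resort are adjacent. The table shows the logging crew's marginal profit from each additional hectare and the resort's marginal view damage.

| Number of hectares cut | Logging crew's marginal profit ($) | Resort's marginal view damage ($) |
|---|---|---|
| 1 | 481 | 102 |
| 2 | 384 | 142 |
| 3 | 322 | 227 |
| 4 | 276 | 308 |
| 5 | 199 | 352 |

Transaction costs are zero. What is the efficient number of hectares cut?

3

Bargaining reaches the level where marginal profit last exceeds marginal view damage.
That holds through level 3 (322 ≥ 227) but not at 4 (276 < 308).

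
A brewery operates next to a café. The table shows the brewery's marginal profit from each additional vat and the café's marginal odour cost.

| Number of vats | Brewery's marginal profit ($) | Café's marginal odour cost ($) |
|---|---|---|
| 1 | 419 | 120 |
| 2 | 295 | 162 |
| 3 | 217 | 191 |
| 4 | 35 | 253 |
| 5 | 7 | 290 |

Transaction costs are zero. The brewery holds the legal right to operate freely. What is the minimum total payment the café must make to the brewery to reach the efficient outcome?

$42

Left alone the brewery would choose level 5 (marginal profit stays positive).
Efficient level: k* = 3 (marginal profit ≥ marginal odour cost through 3).
The café must at least cover the brewery's forgone profit from cutting 5→3: 35 + 7 = 42.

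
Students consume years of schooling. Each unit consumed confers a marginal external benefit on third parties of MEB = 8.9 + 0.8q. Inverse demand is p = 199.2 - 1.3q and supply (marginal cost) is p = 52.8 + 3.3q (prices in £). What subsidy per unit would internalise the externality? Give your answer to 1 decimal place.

Social marginal benefit = demand + MEB = 208.1 - 0.5q.
Set SMB = MC: 208.1 - 0.5q = 52.8 + 3.3q → q* = 40.8684.
The Pigouvian subsidy equals MEB at q*: 8.9 + 0.8×40.8684 = 41.5947.

subsidy = £41.6 per unit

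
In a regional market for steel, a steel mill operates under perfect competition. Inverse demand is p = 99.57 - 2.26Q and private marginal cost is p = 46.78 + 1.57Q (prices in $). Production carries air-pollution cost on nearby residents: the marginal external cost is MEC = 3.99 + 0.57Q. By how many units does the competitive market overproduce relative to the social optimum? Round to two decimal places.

2.69 units

Market equilibrium (private): 46.78 + 1.57Q = 99.57 - 2.26Q → Q_m = 13.7833.
Social marginal cost = private MC + MEC = 50.77 + 2.14Q.
Set SMC = demand: 50.77 + 2.14Q = 99.57 - 2.26Q → Q* = 11.0909.
Gap = |13.7833 − 11.0909| = 2.6924.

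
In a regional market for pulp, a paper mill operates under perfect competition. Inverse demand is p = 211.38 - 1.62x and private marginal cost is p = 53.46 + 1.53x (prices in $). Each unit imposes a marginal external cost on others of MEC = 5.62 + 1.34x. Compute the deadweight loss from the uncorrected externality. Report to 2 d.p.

DWL = $590.16

Market equilibrium (private): 53.46 + 1.53x = 211.38 - 1.62x → x_m = 50.1333.
Social marginal cost = private MC + MEC = 59.08 + 2.87x.
Set SMC = demand: 59.08 + 2.87x = 211.38 - 1.62x → x* = 33.9198.
The welfare-loss triangle has base |x_m − x*| and height MEC(x_m) (the vertical gap between SMC and demand is zero at x* and MEC at x_m).
DWL = ½ × 16.2135 × 72.7987 = 590.1609.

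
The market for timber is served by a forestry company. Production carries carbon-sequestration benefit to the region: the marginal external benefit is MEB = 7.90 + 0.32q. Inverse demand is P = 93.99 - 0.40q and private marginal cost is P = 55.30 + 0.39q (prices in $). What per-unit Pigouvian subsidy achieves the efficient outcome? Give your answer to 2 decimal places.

subsidy = $39.62 per unit

Social marginal cost = private MC − MEB = 47.40 + 0.07q.
Set SMC = demand: 47.40 + 0.07q = 93.99 - 0.40q → q* = 99.1277.
The Pigouvian subsidy equals MEB at q*: 7.90 + 0.32×99.1277 = 39.6209.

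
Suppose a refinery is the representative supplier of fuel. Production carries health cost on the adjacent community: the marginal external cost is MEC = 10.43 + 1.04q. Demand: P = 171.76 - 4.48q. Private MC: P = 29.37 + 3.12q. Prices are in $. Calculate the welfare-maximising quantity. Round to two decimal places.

q* = 15.27

Social marginal cost = private MC + MEC = 39.80 + 4.16q.
Set SMC = demand: 39.80 + 4.16q = 171.76 - 4.48q → q* = 15.2731.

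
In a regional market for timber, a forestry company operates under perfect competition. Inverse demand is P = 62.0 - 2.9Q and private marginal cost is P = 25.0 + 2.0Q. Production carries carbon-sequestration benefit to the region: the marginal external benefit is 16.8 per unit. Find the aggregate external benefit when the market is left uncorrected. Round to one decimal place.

126.9

Market equilibrium (private): 25.0 + 2.0Q = 62.0 - 2.9Q → Q_m = 7.5510.
Total external benefit = MEB × Q_m = 16.8 × 7.5510 = 126.8568.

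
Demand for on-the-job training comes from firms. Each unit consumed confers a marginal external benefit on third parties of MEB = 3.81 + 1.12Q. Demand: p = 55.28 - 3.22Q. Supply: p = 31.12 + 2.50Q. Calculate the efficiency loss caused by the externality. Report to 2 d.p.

Market equilibrium (private): 31.12 + 2.50Q = 55.28 - 3.22Q → Q_m = 4.2238.
Social marginal benefit = demand + MEB = 59.09 - 2.10Q.
Set SMB = MC: 59.09 - 2.10Q = 31.12 + 2.50Q → Q* = 6.0804.
The welfare-loss triangle has base |Q_m − Q*| and height MEB(Q_m) (the vertical gap between SMB and MC is zero at Q* and MEB at Q_m).
DWL = ½ × 1.8566 × 8.5406 = 7.9282.

DWL = 7.93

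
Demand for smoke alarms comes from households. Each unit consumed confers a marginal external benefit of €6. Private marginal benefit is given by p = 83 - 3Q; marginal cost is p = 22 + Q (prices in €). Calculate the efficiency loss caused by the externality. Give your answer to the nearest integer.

Market equilibrium (private): 22 + Q = 83 - 3Q → Q_m = 15.2500.
Social marginal benefit = demand + MEB = 89 - 3Q.
Set SMB = MC: 89 - 3Q = 22 + Q → Q* = 16.7500.
The loss is the area between SMB and MC from Q* to Q_m; with linear curves that's a triangle of height MEB(Q_m).
DWL = ½ × 1.5000 × 6.0000 = 4.5000.

DWL = €5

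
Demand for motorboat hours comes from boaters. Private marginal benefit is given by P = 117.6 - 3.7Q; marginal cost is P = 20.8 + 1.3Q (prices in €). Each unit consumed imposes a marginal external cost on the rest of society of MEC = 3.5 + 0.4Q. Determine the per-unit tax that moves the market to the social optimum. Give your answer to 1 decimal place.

Social marginal benefit = demand − MEC = 114.1 - 4.1Q.
Set SMB = MC: 114.1 - 4.1Q = 20.8 + 1.3Q → Q* = 17.2778.
The Pigouvian tax equals MEC at Q*: 3.5 + 0.4×17.2778 = 10.4111.

tax = €10.4 per unit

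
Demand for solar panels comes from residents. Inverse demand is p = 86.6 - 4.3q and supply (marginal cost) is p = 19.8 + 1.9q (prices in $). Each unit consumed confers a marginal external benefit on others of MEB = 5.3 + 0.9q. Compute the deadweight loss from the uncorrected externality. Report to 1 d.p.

DWL = $21.2

Market equilibrium (private): 19.8 + 1.9q = 86.6 - 4.3q → q_m = 10.7742.
Social marginal benefit = demand + MEB = 91.9 - 3.4q.
Set SMB = MC: 91.9 - 3.4q = 19.8 + 1.9q → q* = 13.6038.
Between q* and q_m the wedge SMB − MC runs linearly from 0 to MEB(q_m), so the loss is a triangle.
DWL = ½ × 2.8296 × 14.9968 = 21.2175.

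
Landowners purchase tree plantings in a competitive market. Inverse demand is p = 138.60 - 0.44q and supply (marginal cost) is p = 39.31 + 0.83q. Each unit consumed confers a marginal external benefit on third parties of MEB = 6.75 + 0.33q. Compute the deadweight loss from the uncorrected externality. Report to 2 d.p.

DWL = 563.56

Market equilibrium (private): 39.31 + 0.83q = 138.60 - 0.44q → q_m = 78.1811.
Social marginal benefit = demand + MEB = 145.35 - 0.11q.
Set SMB = MC: 145.35 - 0.11q = 39.31 + 0.83q → q* = 112.8085.
The loss is the area between SMB and MC from q* to q_m; with linear curves that's a triangle of height MEB(q_m).
DWL = ½ × 34.6274 × 32.5498 = 563.5575.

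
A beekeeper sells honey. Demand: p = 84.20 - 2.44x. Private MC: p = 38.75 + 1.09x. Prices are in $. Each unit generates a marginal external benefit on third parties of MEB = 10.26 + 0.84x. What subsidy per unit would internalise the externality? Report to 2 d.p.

subsidy = $27.66 per unit

Social marginal cost = private MC − MEB = 28.49 + 0.25x.
Set SMC = demand: 28.49 + 0.25x = 84.20 - 2.44x → x* = 20.7100.
The Pigouvian subsidy equals MEB at x*: 10.26 + 0.84×20.7100 = 27.6564.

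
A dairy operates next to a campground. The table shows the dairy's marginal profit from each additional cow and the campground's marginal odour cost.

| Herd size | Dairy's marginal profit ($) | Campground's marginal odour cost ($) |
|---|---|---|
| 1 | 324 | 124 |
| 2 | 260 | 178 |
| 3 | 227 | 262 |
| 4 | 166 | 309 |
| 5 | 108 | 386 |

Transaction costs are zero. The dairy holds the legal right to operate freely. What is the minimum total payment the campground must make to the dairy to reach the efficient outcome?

Left alone the dairy would choose level 5 (marginal profit stays positive).
Efficient level: k* = 2 (marginal profit ≥ marginal odour cost through 2).
The campground must at least cover the dairy's forgone profit from cutting 5→2: 227 + 166 + 108 = 501.

$501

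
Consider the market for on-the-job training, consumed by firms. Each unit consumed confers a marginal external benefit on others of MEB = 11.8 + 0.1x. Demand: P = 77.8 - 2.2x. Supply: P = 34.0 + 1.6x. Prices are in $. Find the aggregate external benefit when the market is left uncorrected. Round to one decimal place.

Market equilibrium (private): 34.0 + 1.6x = 77.8 - 2.2x → x_m = 11.5263.
Total external benefit = ∫₀^{x_m} (11.8 + 0.1x) dx = 11.8×11.5263 + ½×0.1×11.5263² = 142.6531.

$142.7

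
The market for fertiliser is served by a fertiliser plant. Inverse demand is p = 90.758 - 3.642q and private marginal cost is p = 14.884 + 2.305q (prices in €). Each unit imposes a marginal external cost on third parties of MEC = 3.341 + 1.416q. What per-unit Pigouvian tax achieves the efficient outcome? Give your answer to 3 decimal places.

tax = €17.290 per unit

Social marginal cost = private MC + MEC = 18.225 + 3.721q.
Set SMC = demand: 18.225 + 3.721q = 90.758 - 3.642q → q* = 9.8510.
The Pigouvian tax equals MEC at q*: 3.341 + 1.416×9.8510 = 17.2900.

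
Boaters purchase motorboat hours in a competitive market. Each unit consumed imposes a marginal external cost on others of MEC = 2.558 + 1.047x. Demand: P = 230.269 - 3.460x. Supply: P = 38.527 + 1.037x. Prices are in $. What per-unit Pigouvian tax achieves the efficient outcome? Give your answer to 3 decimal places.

Social marginal benefit = demand − MEC = 227.711 - 4.507x.
Set SMB = MC: 227.711 - 4.507x = 38.527 + 1.037x → x* = 34.1241.
The Pigouvian tax equals MEC at x*: 2.558 + 1.047×34.1241 = 38.2859.

tax = $38.286 per unit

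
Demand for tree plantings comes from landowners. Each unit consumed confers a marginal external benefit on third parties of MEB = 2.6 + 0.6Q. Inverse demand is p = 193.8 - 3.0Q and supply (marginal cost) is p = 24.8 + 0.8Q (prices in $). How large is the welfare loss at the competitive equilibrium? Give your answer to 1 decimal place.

DWL = $134.0

Market equilibrium (private): 24.8 + 0.8Q = 193.8 - 3.0Q → Q_m = 44.4737.
Social marginal benefit = demand + MEB = 196.4 - 2.4Q.
Set SMB = MC: 196.4 - 2.4Q = 24.8 + 0.8Q → Q* = 53.6250.
The loss is the area between SMB and MC from Q* to Q_m; with linear curves that's a triangle of height MEB(Q_m).
DWL = ½ × 9.1513 × 29.2842 = 133.9942.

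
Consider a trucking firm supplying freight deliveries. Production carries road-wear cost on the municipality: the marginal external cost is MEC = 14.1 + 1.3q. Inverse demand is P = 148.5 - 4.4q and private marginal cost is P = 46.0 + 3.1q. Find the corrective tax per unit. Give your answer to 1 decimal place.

tax = 27.2 per unit

Social marginal cost = private MC + MEC = 60.1 + 4.4q.
Set SMC = demand: 60.1 + 4.4q = 148.5 - 4.4q → q* = 10.0455.
The Pigouvian tax equals MEC at q*: 14.1 + 1.3×10.0455 = 27.1592.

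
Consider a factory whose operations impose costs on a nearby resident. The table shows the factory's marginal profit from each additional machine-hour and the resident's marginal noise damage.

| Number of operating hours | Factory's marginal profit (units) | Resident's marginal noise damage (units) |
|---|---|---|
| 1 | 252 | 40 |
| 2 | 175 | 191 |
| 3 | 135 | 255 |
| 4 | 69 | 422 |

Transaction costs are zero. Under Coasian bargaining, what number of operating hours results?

Bargaining reaches the level where marginal profit last exceeds marginal noise damage.
That holds through level 1 (252 ≥ 40) but not at 2 (175 < 191).

1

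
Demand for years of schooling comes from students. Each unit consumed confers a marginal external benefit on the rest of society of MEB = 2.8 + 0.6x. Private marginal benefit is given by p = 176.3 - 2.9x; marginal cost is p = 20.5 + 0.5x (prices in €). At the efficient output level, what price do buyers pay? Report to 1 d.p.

Social marginal benefit = demand + MEB = 179.1 - 2.3x.
Set SMB = MC: 179.1 - 2.3x = 20.5 + 0.5x → x* = 56.6429.
Consumer price on the demand curve at x*: 176.3 − 2.9×56.6429 = 12.0356.

P = €12.0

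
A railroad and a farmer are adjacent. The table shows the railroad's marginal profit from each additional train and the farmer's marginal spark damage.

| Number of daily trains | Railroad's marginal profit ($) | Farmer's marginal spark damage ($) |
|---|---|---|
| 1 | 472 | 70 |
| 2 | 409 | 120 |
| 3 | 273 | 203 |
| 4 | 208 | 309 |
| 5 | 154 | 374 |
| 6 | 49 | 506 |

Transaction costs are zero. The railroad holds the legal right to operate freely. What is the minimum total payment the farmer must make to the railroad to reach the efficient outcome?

Left alone the railroad would choose level 6 (marginal profit stays positive).
Efficient level: k* = 3 (marginal profit ≥ marginal spark damage through 3).
The farmer must at least cover the railroad's forgone profit from cutting 6→3: 208 + 154 + 49 = 411.

$411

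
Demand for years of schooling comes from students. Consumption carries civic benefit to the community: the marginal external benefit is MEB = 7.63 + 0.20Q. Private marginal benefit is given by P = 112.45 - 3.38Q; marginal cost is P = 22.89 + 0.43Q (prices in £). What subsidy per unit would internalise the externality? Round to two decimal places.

Social marginal benefit = demand + MEB = 120.08 - 3.18Q.
Set SMB = MC: 120.08 - 3.18Q = 22.89 + 0.43Q → Q* = 26.9224.
The Pigouvian subsidy equals MEB at Q*: 7.63 + 0.20×26.9224 = 13.0145.

subsidy = £13.01 per unit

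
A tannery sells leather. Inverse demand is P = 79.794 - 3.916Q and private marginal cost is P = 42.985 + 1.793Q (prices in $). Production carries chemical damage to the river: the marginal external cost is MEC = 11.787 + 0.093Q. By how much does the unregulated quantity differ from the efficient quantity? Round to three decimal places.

2.135 units

Market equilibrium (private): 42.985 + 1.793Q = 79.794 - 3.916Q → Q_m = 6.4475.
Social marginal cost = private MC + MEC = 54.772 + 1.886Q.
Set SMC = demand: 54.772 + 1.886Q = 79.794 - 3.916Q → Q* = 4.3127.
Gap = |6.4475 − 4.3127| = 2.1348.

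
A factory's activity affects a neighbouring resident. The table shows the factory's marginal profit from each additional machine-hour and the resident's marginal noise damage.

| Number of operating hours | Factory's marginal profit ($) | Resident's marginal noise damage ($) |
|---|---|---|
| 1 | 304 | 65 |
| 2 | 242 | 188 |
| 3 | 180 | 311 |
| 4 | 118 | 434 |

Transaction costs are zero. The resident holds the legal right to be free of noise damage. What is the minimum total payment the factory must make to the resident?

$253

Efficient level: marginal profit ≥ marginal noise damage through level 2, so k* = 2.
With the resident holding the right, the factory must at least compensate total damage at k*: 65 + 188 = 253.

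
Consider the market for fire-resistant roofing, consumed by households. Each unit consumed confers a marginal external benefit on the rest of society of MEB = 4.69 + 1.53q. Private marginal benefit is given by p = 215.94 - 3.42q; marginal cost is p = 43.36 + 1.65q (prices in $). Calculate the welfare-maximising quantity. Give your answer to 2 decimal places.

Social marginal benefit = demand + MEB = 220.63 - 1.89q.
Set SMB = MC: 220.63 - 1.89q = 43.36 + 1.65q → q* = 50.0763.

q* = 50.08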